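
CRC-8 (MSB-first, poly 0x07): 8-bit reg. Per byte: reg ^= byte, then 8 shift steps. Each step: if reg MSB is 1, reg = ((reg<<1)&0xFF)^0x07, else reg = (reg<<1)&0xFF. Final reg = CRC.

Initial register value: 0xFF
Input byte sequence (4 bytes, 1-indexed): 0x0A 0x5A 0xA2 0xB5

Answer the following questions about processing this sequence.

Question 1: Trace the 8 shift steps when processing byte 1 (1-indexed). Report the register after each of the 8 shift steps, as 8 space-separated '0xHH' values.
Register before byte 1: 0xFF
After XOR with byte 0x0A: 0xF5

Answer: 0xED 0xDD 0xBD 0x7D 0xFA 0xF3 0xE1 0xC5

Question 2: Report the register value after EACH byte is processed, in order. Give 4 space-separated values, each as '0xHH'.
0xC5 0xD4 0x45 0xDE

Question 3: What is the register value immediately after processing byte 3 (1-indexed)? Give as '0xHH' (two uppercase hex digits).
After byte 1 (0x0A): reg=0xC5
After byte 2 (0x5A): reg=0xD4
After byte 3 (0xA2): reg=0x45

Answer: 0x45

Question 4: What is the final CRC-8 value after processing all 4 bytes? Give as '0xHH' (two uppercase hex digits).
After byte 1 (0x0A): reg=0xC5
After byte 2 (0x5A): reg=0xD4
After byte 3 (0xA2): reg=0x45
After byte 4 (0xB5): reg=0xDE

Answer: 0xDE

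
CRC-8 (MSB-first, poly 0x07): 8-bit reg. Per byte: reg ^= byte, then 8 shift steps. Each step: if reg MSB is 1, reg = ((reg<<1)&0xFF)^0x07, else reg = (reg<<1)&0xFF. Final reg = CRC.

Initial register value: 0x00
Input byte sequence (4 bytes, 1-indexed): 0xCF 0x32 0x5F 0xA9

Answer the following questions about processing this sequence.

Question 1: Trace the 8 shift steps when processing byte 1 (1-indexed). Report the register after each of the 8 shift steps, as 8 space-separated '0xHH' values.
Register before byte 1: 0x00
After XOR with byte 0xCF: 0xCF

Answer: 0x99 0x35 0x6A 0xD4 0xAF 0x59 0xB2 0x63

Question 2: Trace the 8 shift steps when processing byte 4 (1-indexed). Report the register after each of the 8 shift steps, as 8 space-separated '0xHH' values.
After byte 1 (0xCF): reg=0x63
After byte 2 (0x32): reg=0xB0
After byte 3 (0x5F): reg=0x83
Register before byte 4: 0x83
After XOR with byte 0xA9: 0x2A

Answer: 0x54 0xA8 0x57 0xAE 0x5B 0xB6 0x6B 0xD6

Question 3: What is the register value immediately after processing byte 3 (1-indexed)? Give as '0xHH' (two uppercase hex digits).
After byte 1 (0xCF): reg=0x63
After byte 2 (0x32): reg=0xB0
After byte 3 (0x5F): reg=0x83

Answer: 0x83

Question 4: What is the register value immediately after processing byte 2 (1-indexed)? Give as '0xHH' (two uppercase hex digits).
Answer: 0xB0

Derivation:
After byte 1 (0xCF): reg=0x63
After byte 2 (0x32): reg=0xB0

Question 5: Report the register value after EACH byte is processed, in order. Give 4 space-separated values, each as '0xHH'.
0x63 0xB0 0x83 0xD6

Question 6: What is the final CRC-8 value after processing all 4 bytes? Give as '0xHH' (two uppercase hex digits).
Answer: 0xD6

Derivation:
After byte 1 (0xCF): reg=0x63
After byte 2 (0x32): reg=0xB0
After byte 3 (0x5F): reg=0x83
After byte 4 (0xA9): reg=0xD6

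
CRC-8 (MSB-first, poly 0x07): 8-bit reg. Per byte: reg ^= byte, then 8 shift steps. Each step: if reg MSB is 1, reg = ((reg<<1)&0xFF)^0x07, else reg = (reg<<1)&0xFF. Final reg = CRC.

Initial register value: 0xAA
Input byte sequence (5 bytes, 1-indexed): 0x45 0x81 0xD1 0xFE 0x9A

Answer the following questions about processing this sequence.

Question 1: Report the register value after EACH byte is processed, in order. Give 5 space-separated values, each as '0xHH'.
0x83 0x0E 0x13 0x8D 0x65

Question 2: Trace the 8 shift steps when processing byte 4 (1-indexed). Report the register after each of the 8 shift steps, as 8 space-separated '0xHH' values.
After byte 1 (0x45): reg=0x83
After byte 2 (0x81): reg=0x0E
After byte 3 (0xD1): reg=0x13
Register before byte 4: 0x13
After XOR with byte 0xFE: 0xED

Answer: 0xDD 0xBD 0x7D 0xFA 0xF3 0xE1 0xC5 0x8D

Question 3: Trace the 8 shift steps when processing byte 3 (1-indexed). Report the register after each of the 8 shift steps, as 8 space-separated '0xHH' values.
Answer: 0xB9 0x75 0xEA 0xD3 0xA1 0x45 0x8A 0x13

Derivation:
After byte 1 (0x45): reg=0x83
After byte 2 (0x81): reg=0x0E
Register before byte 3: 0x0E
After XOR with byte 0xD1: 0xDF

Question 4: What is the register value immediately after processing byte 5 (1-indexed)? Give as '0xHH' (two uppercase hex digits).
Answer: 0x65

Derivation:
After byte 1 (0x45): reg=0x83
After byte 2 (0x81): reg=0x0E
After byte 3 (0xD1): reg=0x13
After byte 4 (0xFE): reg=0x8D
After byte 5 (0x9A): reg=0x65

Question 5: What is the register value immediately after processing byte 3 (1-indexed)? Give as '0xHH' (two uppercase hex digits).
Answer: 0x13

Derivation:
After byte 1 (0x45): reg=0x83
After byte 2 (0x81): reg=0x0E
After byte 3 (0xD1): reg=0x13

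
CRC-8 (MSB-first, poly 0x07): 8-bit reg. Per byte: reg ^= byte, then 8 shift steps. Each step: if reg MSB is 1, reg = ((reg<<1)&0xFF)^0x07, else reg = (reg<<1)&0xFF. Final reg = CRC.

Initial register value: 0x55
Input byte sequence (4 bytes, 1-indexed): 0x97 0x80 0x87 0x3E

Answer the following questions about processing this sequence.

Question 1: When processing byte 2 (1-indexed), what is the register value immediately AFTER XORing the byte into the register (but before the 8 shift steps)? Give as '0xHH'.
Answer: 0xC0

Derivation:
Register before byte 2: 0x40
Byte 2: 0x80
0x40 XOR 0x80 = 0xC0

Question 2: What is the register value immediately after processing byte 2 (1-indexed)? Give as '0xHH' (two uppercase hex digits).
Answer: 0x4E

Derivation:
After byte 1 (0x97): reg=0x40
After byte 2 (0x80): reg=0x4E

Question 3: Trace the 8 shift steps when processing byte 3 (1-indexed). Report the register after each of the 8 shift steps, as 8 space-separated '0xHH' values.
After byte 1 (0x97): reg=0x40
After byte 2 (0x80): reg=0x4E
Register before byte 3: 0x4E
After XOR with byte 0x87: 0xC9

Answer: 0x95 0x2D 0x5A 0xB4 0x6F 0xDE 0xBB 0x71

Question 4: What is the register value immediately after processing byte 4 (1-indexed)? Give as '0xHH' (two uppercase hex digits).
After byte 1 (0x97): reg=0x40
After byte 2 (0x80): reg=0x4E
After byte 3 (0x87): reg=0x71
After byte 4 (0x3E): reg=0xEA

Answer: 0xEA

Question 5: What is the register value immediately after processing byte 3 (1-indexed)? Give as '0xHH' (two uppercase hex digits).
After byte 1 (0x97): reg=0x40
After byte 2 (0x80): reg=0x4E
After byte 3 (0x87): reg=0x71

Answer: 0x71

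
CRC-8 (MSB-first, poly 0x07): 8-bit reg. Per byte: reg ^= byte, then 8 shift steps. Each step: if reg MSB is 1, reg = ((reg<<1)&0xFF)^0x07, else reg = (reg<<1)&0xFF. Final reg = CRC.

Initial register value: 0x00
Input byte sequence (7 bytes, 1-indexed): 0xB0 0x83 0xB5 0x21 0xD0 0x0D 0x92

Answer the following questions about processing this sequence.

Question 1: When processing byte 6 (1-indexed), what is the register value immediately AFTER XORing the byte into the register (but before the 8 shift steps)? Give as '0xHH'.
Register before byte 6: 0x65
Byte 6: 0x0D
0x65 XOR 0x0D = 0x68

Answer: 0x68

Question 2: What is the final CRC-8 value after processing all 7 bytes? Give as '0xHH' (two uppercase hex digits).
Answer: 0xAA

Derivation:
After byte 1 (0xB0): reg=0x19
After byte 2 (0x83): reg=0xCF
After byte 3 (0xB5): reg=0x61
After byte 4 (0x21): reg=0xC7
After byte 5 (0xD0): reg=0x65
After byte 6 (0x0D): reg=0x1F
After byte 7 (0x92): reg=0xAA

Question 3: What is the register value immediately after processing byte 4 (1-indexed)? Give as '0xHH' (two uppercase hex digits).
After byte 1 (0xB0): reg=0x19
After byte 2 (0x83): reg=0xCF
After byte 3 (0xB5): reg=0x61
After byte 4 (0x21): reg=0xC7

Answer: 0xC7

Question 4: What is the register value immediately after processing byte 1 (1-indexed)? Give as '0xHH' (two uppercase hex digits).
Answer: 0x19

Derivation:
After byte 1 (0xB0): reg=0x19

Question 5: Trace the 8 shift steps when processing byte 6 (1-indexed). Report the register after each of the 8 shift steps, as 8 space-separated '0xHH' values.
After byte 1 (0xB0): reg=0x19
After byte 2 (0x83): reg=0xCF
After byte 3 (0xB5): reg=0x61
After byte 4 (0x21): reg=0xC7
After byte 5 (0xD0): reg=0x65
Register before byte 6: 0x65
After XOR with byte 0x0D: 0x68

Answer: 0xD0 0xA7 0x49 0x92 0x23 0x46 0x8C 0x1F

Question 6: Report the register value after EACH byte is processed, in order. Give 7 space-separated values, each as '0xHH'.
0x19 0xCF 0x61 0xC7 0x65 0x1F 0xAA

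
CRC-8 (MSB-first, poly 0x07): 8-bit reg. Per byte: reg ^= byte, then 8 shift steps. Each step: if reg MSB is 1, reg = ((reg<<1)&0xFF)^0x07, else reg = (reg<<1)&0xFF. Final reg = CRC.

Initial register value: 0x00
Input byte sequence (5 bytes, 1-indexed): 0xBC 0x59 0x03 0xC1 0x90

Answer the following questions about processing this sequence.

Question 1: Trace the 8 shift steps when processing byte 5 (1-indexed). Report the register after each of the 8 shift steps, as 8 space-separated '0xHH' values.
After byte 1 (0xBC): reg=0x3D
After byte 2 (0x59): reg=0x3B
After byte 3 (0x03): reg=0xA8
After byte 4 (0xC1): reg=0x18
Register before byte 5: 0x18
After XOR with byte 0x90: 0x88

Answer: 0x17 0x2E 0x5C 0xB8 0x77 0xEE 0xDB 0xB1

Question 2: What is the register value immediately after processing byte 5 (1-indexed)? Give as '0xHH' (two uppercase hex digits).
After byte 1 (0xBC): reg=0x3D
After byte 2 (0x59): reg=0x3B
After byte 3 (0x03): reg=0xA8
After byte 4 (0xC1): reg=0x18
After byte 5 (0x90): reg=0xB1

Answer: 0xB1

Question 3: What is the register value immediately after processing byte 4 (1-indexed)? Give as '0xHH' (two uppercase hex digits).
After byte 1 (0xBC): reg=0x3D
After byte 2 (0x59): reg=0x3B
After byte 3 (0x03): reg=0xA8
After byte 4 (0xC1): reg=0x18

Answer: 0x18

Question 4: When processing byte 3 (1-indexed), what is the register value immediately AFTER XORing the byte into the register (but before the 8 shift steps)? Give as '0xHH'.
Answer: 0x38

Derivation:
Register before byte 3: 0x3B
Byte 3: 0x03
0x3B XOR 0x03 = 0x38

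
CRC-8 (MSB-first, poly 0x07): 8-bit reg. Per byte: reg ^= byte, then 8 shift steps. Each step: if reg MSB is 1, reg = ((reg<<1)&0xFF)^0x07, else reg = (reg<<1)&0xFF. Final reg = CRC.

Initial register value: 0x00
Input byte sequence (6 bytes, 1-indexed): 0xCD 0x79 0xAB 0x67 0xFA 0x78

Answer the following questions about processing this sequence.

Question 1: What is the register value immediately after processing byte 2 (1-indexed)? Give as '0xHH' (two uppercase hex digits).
After byte 1 (0xCD): reg=0x6D
After byte 2 (0x79): reg=0x6C

Answer: 0x6C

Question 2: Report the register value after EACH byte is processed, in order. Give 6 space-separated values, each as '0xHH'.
0x6D 0x6C 0x5B 0xB4 0xED 0xE2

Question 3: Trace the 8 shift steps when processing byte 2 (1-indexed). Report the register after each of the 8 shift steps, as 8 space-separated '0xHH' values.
After byte 1 (0xCD): reg=0x6D
Register before byte 2: 0x6D
After XOR with byte 0x79: 0x14

Answer: 0x28 0x50 0xA0 0x47 0x8E 0x1B 0x36 0x6C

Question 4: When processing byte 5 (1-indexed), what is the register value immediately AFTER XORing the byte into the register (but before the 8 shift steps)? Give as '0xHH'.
Answer: 0x4E

Derivation:
Register before byte 5: 0xB4
Byte 5: 0xFA
0xB4 XOR 0xFA = 0x4E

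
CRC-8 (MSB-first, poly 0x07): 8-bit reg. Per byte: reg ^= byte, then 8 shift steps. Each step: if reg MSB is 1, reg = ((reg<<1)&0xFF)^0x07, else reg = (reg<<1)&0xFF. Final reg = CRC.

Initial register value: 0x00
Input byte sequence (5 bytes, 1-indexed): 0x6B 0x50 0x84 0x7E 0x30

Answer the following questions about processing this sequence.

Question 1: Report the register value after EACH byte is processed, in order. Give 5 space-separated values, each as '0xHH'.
0x16 0xD5 0xB0 0x64 0xAB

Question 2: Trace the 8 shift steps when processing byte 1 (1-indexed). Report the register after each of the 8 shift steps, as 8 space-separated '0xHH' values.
Register before byte 1: 0x00
After XOR with byte 0x6B: 0x6B

Answer: 0xD6 0xAB 0x51 0xA2 0x43 0x86 0x0B 0x16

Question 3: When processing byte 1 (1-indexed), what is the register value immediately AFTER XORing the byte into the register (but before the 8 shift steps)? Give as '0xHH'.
Register before byte 1: 0x00
Byte 1: 0x6B
0x00 XOR 0x6B = 0x6B

Answer: 0x6B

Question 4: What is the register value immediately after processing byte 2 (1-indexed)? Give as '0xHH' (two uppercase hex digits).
Answer: 0xD5

Derivation:
After byte 1 (0x6B): reg=0x16
After byte 2 (0x50): reg=0xD5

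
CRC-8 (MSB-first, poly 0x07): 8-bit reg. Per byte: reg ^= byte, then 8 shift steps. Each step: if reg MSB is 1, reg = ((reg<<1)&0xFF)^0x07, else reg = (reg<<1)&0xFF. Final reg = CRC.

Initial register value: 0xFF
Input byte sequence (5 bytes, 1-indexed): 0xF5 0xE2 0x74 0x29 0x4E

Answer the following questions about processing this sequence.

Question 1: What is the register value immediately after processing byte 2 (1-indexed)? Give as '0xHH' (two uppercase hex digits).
After byte 1 (0xF5): reg=0x36
After byte 2 (0xE2): reg=0x22

Answer: 0x22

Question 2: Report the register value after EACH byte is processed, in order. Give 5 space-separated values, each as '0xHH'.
0x36 0x22 0xA5 0xAD 0xA7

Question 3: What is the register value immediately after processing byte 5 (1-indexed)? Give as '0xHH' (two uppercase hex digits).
Answer: 0xA7

Derivation:
After byte 1 (0xF5): reg=0x36
After byte 2 (0xE2): reg=0x22
After byte 3 (0x74): reg=0xA5
After byte 4 (0x29): reg=0xAD
After byte 5 (0x4E): reg=0xA7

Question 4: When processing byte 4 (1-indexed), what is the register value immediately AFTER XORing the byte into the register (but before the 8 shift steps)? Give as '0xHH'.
Answer: 0x8C

Derivation:
Register before byte 4: 0xA5
Byte 4: 0x29
0xA5 XOR 0x29 = 0x8C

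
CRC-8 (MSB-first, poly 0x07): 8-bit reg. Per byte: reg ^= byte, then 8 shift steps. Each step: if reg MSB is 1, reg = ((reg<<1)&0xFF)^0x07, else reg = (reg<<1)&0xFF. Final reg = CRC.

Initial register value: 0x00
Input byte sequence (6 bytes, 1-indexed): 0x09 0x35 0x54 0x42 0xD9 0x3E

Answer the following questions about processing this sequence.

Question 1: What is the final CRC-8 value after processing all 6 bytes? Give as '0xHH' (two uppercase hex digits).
Answer: 0x94

Derivation:
After byte 1 (0x09): reg=0x3F
After byte 2 (0x35): reg=0x36
After byte 3 (0x54): reg=0x29
After byte 4 (0x42): reg=0x16
After byte 5 (0xD9): reg=0x63
After byte 6 (0x3E): reg=0x94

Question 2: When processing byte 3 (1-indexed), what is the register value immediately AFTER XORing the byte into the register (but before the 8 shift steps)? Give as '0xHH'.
Register before byte 3: 0x36
Byte 3: 0x54
0x36 XOR 0x54 = 0x62

Answer: 0x62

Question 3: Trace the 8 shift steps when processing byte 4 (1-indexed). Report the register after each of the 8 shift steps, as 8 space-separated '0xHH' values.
Answer: 0xD6 0xAB 0x51 0xA2 0x43 0x86 0x0B 0x16

Derivation:
After byte 1 (0x09): reg=0x3F
After byte 2 (0x35): reg=0x36
After byte 3 (0x54): reg=0x29
Register before byte 4: 0x29
After XOR with byte 0x42: 0x6B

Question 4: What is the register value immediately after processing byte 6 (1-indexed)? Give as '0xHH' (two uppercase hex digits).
After byte 1 (0x09): reg=0x3F
After byte 2 (0x35): reg=0x36
After byte 3 (0x54): reg=0x29
After byte 4 (0x42): reg=0x16
After byte 5 (0xD9): reg=0x63
After byte 6 (0x3E): reg=0x94

Answer: 0x94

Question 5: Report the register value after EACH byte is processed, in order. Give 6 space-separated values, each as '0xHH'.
0x3F 0x36 0x29 0x16 0x63 0x94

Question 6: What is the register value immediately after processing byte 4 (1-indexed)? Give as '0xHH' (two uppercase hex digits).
Answer: 0x16

Derivation:
After byte 1 (0x09): reg=0x3F
After byte 2 (0x35): reg=0x36
After byte 3 (0x54): reg=0x29
After byte 4 (0x42): reg=0x16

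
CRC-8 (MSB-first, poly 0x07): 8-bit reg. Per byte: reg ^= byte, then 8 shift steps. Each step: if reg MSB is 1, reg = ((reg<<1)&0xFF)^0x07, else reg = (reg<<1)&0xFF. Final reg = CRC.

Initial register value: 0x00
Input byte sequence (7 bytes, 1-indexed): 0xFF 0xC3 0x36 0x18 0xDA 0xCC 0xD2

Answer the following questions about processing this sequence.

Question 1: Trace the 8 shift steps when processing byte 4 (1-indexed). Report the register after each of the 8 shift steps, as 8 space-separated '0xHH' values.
After byte 1 (0xFF): reg=0xF3
After byte 2 (0xC3): reg=0x90
After byte 3 (0x36): reg=0x7B
Register before byte 4: 0x7B
After XOR with byte 0x18: 0x63

Answer: 0xC6 0x8B 0x11 0x22 0x44 0x88 0x17 0x2E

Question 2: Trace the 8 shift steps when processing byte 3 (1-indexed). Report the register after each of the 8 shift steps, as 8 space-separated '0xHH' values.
After byte 1 (0xFF): reg=0xF3
After byte 2 (0xC3): reg=0x90
Register before byte 3: 0x90
After XOR with byte 0x36: 0xA6

Answer: 0x4B 0x96 0x2B 0x56 0xAC 0x5F 0xBE 0x7B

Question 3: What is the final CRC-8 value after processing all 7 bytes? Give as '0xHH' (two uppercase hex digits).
After byte 1 (0xFF): reg=0xF3
After byte 2 (0xC3): reg=0x90
After byte 3 (0x36): reg=0x7B
After byte 4 (0x18): reg=0x2E
After byte 5 (0xDA): reg=0xC2
After byte 6 (0xCC): reg=0x2A
After byte 7 (0xD2): reg=0xE6

Answer: 0xE6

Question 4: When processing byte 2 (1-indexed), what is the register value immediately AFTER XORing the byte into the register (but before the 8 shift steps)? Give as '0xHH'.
Register before byte 2: 0xF3
Byte 2: 0xC3
0xF3 XOR 0xC3 = 0x30

Answer: 0x30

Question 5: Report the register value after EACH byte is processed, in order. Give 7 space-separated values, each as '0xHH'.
0xF3 0x90 0x7B 0x2E 0xC2 0x2A 0xE6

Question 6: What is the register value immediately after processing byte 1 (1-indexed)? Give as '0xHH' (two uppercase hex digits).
Answer: 0xF3

Derivation:
After byte 1 (0xFF): reg=0xF3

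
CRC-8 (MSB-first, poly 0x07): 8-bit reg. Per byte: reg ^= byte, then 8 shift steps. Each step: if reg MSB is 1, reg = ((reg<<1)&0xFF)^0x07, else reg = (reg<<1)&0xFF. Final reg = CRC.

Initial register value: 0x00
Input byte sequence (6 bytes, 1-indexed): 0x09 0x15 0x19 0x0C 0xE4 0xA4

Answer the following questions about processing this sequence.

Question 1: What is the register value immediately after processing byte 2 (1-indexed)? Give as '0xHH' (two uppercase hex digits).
After byte 1 (0x09): reg=0x3F
After byte 2 (0x15): reg=0xD6

Answer: 0xD6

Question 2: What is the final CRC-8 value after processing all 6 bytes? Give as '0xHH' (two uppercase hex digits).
Answer: 0xE0

Derivation:
After byte 1 (0x09): reg=0x3F
After byte 2 (0x15): reg=0xD6
After byte 3 (0x19): reg=0x63
After byte 4 (0x0C): reg=0x0A
After byte 5 (0xE4): reg=0x84
After byte 6 (0xA4): reg=0xE0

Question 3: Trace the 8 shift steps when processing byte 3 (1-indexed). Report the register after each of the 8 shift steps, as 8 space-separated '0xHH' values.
After byte 1 (0x09): reg=0x3F
After byte 2 (0x15): reg=0xD6
Register before byte 3: 0xD6
After XOR with byte 0x19: 0xCF

Answer: 0x99 0x35 0x6A 0xD4 0xAF 0x59 0xB2 0x63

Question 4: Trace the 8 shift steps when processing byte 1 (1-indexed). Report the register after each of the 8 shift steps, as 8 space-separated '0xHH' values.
Answer: 0x12 0x24 0x48 0x90 0x27 0x4E 0x9C 0x3F

Derivation:
Register before byte 1: 0x00
After XOR with byte 0x09: 0x09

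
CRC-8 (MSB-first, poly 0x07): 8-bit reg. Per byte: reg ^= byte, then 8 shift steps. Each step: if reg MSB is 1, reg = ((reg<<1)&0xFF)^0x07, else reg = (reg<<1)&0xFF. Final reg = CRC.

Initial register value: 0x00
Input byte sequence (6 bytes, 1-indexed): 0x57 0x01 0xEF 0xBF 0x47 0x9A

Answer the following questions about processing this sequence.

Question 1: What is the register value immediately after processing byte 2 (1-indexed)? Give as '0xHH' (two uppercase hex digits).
Answer: 0x60

Derivation:
After byte 1 (0x57): reg=0xA2
After byte 2 (0x01): reg=0x60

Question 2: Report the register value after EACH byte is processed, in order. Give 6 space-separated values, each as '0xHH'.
0xA2 0x60 0xA4 0x41 0x12 0xB1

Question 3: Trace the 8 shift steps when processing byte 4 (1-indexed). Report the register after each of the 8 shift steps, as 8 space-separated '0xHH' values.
After byte 1 (0x57): reg=0xA2
After byte 2 (0x01): reg=0x60
After byte 3 (0xEF): reg=0xA4
Register before byte 4: 0xA4
After XOR with byte 0xBF: 0x1B

Answer: 0x36 0x6C 0xD8 0xB7 0x69 0xD2 0xA3 0x41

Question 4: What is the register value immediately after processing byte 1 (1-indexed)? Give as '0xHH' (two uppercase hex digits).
After byte 1 (0x57): reg=0xA2

Answer: 0xA2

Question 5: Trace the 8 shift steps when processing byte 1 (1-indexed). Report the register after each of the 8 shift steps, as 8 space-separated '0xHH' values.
Answer: 0xAE 0x5B 0xB6 0x6B 0xD6 0xAB 0x51 0xA2

Derivation:
Register before byte 1: 0x00
After XOR with byte 0x57: 0x57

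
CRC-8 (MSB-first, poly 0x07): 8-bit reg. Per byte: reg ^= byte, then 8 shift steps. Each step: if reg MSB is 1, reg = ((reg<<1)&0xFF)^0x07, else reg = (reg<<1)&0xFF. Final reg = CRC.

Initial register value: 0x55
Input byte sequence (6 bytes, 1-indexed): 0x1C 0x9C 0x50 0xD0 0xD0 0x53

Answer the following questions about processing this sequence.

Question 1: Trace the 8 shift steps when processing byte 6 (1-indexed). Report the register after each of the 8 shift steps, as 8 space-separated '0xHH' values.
After byte 1 (0x1C): reg=0xF8
After byte 2 (0x9C): reg=0x3B
After byte 3 (0x50): reg=0x16
After byte 4 (0xD0): reg=0x5C
After byte 5 (0xD0): reg=0xAD
Register before byte 6: 0xAD
After XOR with byte 0x53: 0xFE

Answer: 0xFB 0xF1 0xE5 0xCD 0x9D 0x3D 0x7A 0xF4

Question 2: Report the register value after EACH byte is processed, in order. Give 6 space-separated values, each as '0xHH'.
0xF8 0x3B 0x16 0x5C 0xAD 0xF4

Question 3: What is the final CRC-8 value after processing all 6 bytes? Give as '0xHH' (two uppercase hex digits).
Answer: 0xF4

Derivation:
After byte 1 (0x1C): reg=0xF8
After byte 2 (0x9C): reg=0x3B
After byte 3 (0x50): reg=0x16
After byte 4 (0xD0): reg=0x5C
After byte 5 (0xD0): reg=0xAD
After byte 6 (0x53): reg=0xF4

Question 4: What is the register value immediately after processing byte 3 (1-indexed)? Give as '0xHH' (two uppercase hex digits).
Answer: 0x16

Derivation:
After byte 1 (0x1C): reg=0xF8
After byte 2 (0x9C): reg=0x3B
After byte 3 (0x50): reg=0x16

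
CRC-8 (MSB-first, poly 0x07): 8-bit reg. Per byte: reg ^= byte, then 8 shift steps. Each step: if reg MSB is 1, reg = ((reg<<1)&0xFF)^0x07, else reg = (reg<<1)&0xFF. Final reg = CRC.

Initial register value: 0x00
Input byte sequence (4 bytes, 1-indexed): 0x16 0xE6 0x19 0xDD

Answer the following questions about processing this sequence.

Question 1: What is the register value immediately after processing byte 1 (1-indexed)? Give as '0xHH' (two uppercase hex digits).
Answer: 0x62

Derivation:
After byte 1 (0x16): reg=0x62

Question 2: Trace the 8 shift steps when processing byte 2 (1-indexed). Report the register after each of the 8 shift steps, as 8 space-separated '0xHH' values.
Answer: 0x0F 0x1E 0x3C 0x78 0xF0 0xE7 0xC9 0x95

Derivation:
After byte 1 (0x16): reg=0x62
Register before byte 2: 0x62
After XOR with byte 0xE6: 0x84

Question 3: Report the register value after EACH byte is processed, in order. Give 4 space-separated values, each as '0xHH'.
0x62 0x95 0xAD 0x57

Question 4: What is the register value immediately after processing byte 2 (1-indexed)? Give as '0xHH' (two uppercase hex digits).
Answer: 0x95

Derivation:
After byte 1 (0x16): reg=0x62
After byte 2 (0xE6): reg=0x95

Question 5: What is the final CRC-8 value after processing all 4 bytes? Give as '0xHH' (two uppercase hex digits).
After byte 1 (0x16): reg=0x62
After byte 2 (0xE6): reg=0x95
After byte 3 (0x19): reg=0xAD
After byte 4 (0xDD): reg=0x57

Answer: 0x57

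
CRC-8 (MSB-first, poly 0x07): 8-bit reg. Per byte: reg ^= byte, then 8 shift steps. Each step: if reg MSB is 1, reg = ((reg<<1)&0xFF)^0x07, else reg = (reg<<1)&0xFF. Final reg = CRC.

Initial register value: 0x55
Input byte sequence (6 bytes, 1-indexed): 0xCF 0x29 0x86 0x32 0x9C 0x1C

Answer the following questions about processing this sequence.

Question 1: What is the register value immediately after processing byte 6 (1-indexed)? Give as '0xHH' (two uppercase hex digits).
After byte 1 (0xCF): reg=0xCF
After byte 2 (0x29): reg=0xBC
After byte 3 (0x86): reg=0xA6
After byte 4 (0x32): reg=0xE5
After byte 5 (0x9C): reg=0x68
After byte 6 (0x1C): reg=0x4B

Answer: 0x4B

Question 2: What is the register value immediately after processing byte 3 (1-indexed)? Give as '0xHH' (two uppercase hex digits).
After byte 1 (0xCF): reg=0xCF
After byte 2 (0x29): reg=0xBC
After byte 3 (0x86): reg=0xA6

Answer: 0xA6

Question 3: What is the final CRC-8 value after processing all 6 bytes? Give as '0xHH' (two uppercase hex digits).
After byte 1 (0xCF): reg=0xCF
After byte 2 (0x29): reg=0xBC
After byte 3 (0x86): reg=0xA6
After byte 4 (0x32): reg=0xE5
After byte 5 (0x9C): reg=0x68
After byte 6 (0x1C): reg=0x4B

Answer: 0x4B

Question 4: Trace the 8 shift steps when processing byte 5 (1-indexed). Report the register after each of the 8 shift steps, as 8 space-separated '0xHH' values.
Answer: 0xF2 0xE3 0xC1 0x85 0x0D 0x1A 0x34 0x68

Derivation:
After byte 1 (0xCF): reg=0xCF
After byte 2 (0x29): reg=0xBC
After byte 3 (0x86): reg=0xA6
After byte 4 (0x32): reg=0xE5
Register before byte 5: 0xE5
After XOR with byte 0x9C: 0x79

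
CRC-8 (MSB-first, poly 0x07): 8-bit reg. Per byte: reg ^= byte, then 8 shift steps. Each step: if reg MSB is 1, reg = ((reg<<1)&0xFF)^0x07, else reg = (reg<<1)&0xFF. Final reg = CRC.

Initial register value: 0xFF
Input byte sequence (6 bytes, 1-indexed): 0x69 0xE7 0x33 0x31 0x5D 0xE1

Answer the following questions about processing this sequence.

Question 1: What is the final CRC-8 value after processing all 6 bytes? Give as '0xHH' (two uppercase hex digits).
Answer: 0xC3

Derivation:
After byte 1 (0x69): reg=0xEB
After byte 2 (0xE7): reg=0x24
After byte 3 (0x33): reg=0x65
After byte 4 (0x31): reg=0xAB
After byte 5 (0x5D): reg=0xCC
After byte 6 (0xE1): reg=0xC3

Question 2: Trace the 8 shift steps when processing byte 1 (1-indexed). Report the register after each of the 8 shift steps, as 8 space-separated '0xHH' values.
Answer: 0x2B 0x56 0xAC 0x5F 0xBE 0x7B 0xF6 0xEB

Derivation:
Register before byte 1: 0xFF
After XOR with byte 0x69: 0x96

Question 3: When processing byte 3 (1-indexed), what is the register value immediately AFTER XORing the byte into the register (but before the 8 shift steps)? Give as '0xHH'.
Register before byte 3: 0x24
Byte 3: 0x33
0x24 XOR 0x33 = 0x17

Answer: 0x17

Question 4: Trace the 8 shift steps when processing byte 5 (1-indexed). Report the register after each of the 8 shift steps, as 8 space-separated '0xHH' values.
After byte 1 (0x69): reg=0xEB
After byte 2 (0xE7): reg=0x24
After byte 3 (0x33): reg=0x65
After byte 4 (0x31): reg=0xAB
Register before byte 5: 0xAB
After XOR with byte 0x5D: 0xF6

Answer: 0xEB 0xD1 0xA5 0x4D 0x9A 0x33 0x66 0xCC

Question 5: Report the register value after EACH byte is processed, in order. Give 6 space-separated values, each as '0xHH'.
0xEB 0x24 0x65 0xAB 0xCC 0xC3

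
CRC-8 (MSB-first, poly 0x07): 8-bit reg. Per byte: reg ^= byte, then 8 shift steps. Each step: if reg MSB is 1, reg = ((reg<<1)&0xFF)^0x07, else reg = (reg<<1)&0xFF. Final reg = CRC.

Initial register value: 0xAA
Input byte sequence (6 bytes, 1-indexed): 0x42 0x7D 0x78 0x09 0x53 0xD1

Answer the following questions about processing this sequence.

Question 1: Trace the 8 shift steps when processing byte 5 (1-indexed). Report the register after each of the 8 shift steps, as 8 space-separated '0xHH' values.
Answer: 0x88 0x17 0x2E 0x5C 0xB8 0x77 0xEE 0xDB

Derivation:
After byte 1 (0x42): reg=0x96
After byte 2 (0x7D): reg=0x9F
After byte 3 (0x78): reg=0xBB
After byte 4 (0x09): reg=0x17
Register before byte 5: 0x17
After XOR with byte 0x53: 0x44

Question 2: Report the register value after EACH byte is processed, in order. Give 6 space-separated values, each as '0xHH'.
0x96 0x9F 0xBB 0x17 0xDB 0x36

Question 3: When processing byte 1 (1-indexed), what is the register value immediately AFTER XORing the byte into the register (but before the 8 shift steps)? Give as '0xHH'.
Answer: 0xE8

Derivation:
Register before byte 1: 0xAA
Byte 1: 0x42
0xAA XOR 0x42 = 0xE8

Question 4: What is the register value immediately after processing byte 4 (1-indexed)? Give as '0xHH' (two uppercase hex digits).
After byte 1 (0x42): reg=0x96
After byte 2 (0x7D): reg=0x9F
After byte 3 (0x78): reg=0xBB
After byte 4 (0x09): reg=0x17

Answer: 0x17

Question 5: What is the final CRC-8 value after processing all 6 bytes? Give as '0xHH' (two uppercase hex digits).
Answer: 0x36

Derivation:
After byte 1 (0x42): reg=0x96
After byte 2 (0x7D): reg=0x9F
After byte 3 (0x78): reg=0xBB
After byte 4 (0x09): reg=0x17
After byte 5 (0x53): reg=0xDB
After byte 6 (0xD1): reg=0x36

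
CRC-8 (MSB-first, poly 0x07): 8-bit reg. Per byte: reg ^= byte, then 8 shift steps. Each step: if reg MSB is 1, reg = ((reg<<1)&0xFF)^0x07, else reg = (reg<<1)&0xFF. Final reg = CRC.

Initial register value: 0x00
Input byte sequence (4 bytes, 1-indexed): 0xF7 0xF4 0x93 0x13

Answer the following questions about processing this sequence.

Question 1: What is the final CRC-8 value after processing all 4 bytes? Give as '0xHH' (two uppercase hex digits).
Answer: 0x01

Derivation:
After byte 1 (0xF7): reg=0xCB
After byte 2 (0xF4): reg=0xBD
After byte 3 (0x93): reg=0xCA
After byte 4 (0x13): reg=0x01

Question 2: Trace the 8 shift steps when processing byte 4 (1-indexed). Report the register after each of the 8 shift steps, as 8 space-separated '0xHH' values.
After byte 1 (0xF7): reg=0xCB
After byte 2 (0xF4): reg=0xBD
After byte 3 (0x93): reg=0xCA
Register before byte 4: 0xCA
After XOR with byte 0x13: 0xD9

Answer: 0xB5 0x6D 0xDA 0xB3 0x61 0xC2 0x83 0x01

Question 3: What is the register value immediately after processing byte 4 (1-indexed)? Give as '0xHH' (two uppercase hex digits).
Answer: 0x01

Derivation:
After byte 1 (0xF7): reg=0xCB
After byte 2 (0xF4): reg=0xBD
After byte 3 (0x93): reg=0xCA
After byte 4 (0x13): reg=0x01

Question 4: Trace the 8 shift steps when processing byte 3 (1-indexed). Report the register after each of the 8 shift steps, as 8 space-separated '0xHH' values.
After byte 1 (0xF7): reg=0xCB
After byte 2 (0xF4): reg=0xBD
Register before byte 3: 0xBD
After XOR with byte 0x93: 0x2E

Answer: 0x5C 0xB8 0x77 0xEE 0xDB 0xB1 0x65 0xCA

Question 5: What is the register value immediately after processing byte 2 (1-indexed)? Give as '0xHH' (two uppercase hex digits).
After byte 1 (0xF7): reg=0xCB
After byte 2 (0xF4): reg=0xBD

Answer: 0xBD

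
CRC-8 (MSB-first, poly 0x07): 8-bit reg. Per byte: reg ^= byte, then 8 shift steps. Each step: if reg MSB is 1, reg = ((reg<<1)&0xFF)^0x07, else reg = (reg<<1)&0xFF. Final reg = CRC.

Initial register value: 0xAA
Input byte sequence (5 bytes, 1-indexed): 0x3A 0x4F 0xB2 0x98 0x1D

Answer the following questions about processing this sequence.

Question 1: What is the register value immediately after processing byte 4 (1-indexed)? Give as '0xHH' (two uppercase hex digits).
After byte 1 (0x3A): reg=0xF9
After byte 2 (0x4F): reg=0x0B
After byte 3 (0xB2): reg=0x26
After byte 4 (0x98): reg=0x33

Answer: 0x33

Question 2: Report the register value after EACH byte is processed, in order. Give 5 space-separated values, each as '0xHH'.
0xF9 0x0B 0x26 0x33 0xCA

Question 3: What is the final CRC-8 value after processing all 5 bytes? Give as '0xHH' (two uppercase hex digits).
Answer: 0xCA

Derivation:
After byte 1 (0x3A): reg=0xF9
After byte 2 (0x4F): reg=0x0B
After byte 3 (0xB2): reg=0x26
After byte 4 (0x98): reg=0x33
After byte 5 (0x1D): reg=0xCA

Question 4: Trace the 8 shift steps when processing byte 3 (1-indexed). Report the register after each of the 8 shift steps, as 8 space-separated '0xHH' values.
Answer: 0x75 0xEA 0xD3 0xA1 0x45 0x8A 0x13 0x26

Derivation:
After byte 1 (0x3A): reg=0xF9
After byte 2 (0x4F): reg=0x0B
Register before byte 3: 0x0B
After XOR with byte 0xB2: 0xB9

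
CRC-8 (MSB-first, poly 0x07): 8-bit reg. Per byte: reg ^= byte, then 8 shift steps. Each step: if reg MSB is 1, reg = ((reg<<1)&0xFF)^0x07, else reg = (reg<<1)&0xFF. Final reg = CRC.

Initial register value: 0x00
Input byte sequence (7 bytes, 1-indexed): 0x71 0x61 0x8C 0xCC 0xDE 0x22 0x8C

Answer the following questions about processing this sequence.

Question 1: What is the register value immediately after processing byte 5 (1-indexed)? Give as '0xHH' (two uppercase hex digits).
After byte 1 (0x71): reg=0x50
After byte 2 (0x61): reg=0x97
After byte 3 (0x8C): reg=0x41
After byte 4 (0xCC): reg=0xAA
After byte 5 (0xDE): reg=0x4B

Answer: 0x4B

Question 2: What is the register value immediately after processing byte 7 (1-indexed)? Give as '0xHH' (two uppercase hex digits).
Answer: 0xE5

Derivation:
After byte 1 (0x71): reg=0x50
After byte 2 (0x61): reg=0x97
After byte 3 (0x8C): reg=0x41
After byte 4 (0xCC): reg=0xAA
After byte 5 (0xDE): reg=0x4B
After byte 6 (0x22): reg=0x18
After byte 7 (0x8C): reg=0xE5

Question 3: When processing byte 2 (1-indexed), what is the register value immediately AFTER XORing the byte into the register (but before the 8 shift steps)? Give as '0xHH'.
Register before byte 2: 0x50
Byte 2: 0x61
0x50 XOR 0x61 = 0x31

Answer: 0x31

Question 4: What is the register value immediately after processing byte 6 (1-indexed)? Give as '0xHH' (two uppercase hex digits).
Answer: 0x18

Derivation:
After byte 1 (0x71): reg=0x50
After byte 2 (0x61): reg=0x97
After byte 3 (0x8C): reg=0x41
After byte 4 (0xCC): reg=0xAA
After byte 5 (0xDE): reg=0x4B
After byte 6 (0x22): reg=0x18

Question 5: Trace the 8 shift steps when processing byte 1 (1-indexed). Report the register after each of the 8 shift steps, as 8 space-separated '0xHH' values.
Answer: 0xE2 0xC3 0x81 0x05 0x0A 0x14 0x28 0x50

Derivation:
Register before byte 1: 0x00
After XOR with byte 0x71: 0x71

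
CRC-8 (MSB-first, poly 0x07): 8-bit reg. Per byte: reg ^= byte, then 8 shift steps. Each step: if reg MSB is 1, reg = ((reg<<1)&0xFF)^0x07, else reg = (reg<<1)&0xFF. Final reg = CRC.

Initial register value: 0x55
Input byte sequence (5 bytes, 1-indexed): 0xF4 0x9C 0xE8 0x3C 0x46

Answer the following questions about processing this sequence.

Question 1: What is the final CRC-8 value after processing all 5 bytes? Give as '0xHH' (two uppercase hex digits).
After byte 1 (0xF4): reg=0x6E
After byte 2 (0x9C): reg=0xD0
After byte 3 (0xE8): reg=0xA8
After byte 4 (0x3C): reg=0xE5
After byte 5 (0x46): reg=0x60

Answer: 0x60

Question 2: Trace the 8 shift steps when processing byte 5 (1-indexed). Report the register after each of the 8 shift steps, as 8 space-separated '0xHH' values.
Answer: 0x41 0x82 0x03 0x06 0x0C 0x18 0x30 0x60

Derivation:
After byte 1 (0xF4): reg=0x6E
After byte 2 (0x9C): reg=0xD0
After byte 3 (0xE8): reg=0xA8
After byte 4 (0x3C): reg=0xE5
Register before byte 5: 0xE5
After XOR with byte 0x46: 0xA3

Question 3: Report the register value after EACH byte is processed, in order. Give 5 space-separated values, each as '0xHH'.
0x6E 0xD0 0xA8 0xE5 0x60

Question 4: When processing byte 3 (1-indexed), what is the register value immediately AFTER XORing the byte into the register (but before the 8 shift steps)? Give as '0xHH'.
Answer: 0x38

Derivation:
Register before byte 3: 0xD0
Byte 3: 0xE8
0xD0 XOR 0xE8 = 0x38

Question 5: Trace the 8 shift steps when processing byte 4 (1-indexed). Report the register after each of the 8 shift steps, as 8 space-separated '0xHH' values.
After byte 1 (0xF4): reg=0x6E
After byte 2 (0x9C): reg=0xD0
After byte 3 (0xE8): reg=0xA8
Register before byte 4: 0xA8
After XOR with byte 0x3C: 0x94

Answer: 0x2F 0x5E 0xBC 0x7F 0xFE 0xFB 0xF1 0xE5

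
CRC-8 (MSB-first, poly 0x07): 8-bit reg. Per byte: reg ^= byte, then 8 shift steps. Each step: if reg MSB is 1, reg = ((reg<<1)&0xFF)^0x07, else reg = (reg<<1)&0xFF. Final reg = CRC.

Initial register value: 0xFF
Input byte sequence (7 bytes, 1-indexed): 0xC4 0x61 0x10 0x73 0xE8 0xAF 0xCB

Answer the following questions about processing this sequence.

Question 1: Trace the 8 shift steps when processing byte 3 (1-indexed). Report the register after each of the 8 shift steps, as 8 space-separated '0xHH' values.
Answer: 0xBC 0x7F 0xFE 0xFB 0xF1 0xE5 0xCD 0x9D

Derivation:
After byte 1 (0xC4): reg=0xA1
After byte 2 (0x61): reg=0x4E
Register before byte 3: 0x4E
After XOR with byte 0x10: 0x5E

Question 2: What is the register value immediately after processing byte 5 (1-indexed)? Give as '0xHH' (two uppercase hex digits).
After byte 1 (0xC4): reg=0xA1
After byte 2 (0x61): reg=0x4E
After byte 3 (0x10): reg=0x9D
After byte 4 (0x73): reg=0x84
After byte 5 (0xE8): reg=0x03

Answer: 0x03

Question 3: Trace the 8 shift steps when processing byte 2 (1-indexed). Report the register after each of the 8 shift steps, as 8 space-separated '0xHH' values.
Answer: 0x87 0x09 0x12 0x24 0x48 0x90 0x27 0x4E

Derivation:
After byte 1 (0xC4): reg=0xA1
Register before byte 2: 0xA1
After XOR with byte 0x61: 0xC0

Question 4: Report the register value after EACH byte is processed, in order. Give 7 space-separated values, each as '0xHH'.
0xA1 0x4E 0x9D 0x84 0x03 0x4D 0x9B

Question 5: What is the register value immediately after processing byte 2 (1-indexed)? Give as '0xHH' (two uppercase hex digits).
Answer: 0x4E

Derivation:
After byte 1 (0xC4): reg=0xA1
After byte 2 (0x61): reg=0x4E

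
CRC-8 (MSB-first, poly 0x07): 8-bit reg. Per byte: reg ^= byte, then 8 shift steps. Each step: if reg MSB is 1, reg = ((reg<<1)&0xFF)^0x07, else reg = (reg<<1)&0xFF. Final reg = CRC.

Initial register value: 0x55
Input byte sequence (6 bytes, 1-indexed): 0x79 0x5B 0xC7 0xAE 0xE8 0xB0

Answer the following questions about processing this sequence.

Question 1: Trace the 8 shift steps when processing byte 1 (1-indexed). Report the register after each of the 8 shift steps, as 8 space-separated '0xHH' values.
Register before byte 1: 0x55
After XOR with byte 0x79: 0x2C

Answer: 0x58 0xB0 0x67 0xCE 0x9B 0x31 0x62 0xC4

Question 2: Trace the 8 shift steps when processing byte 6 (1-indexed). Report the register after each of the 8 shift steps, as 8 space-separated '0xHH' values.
Answer: 0xE9 0xD5 0xAD 0x5D 0xBA 0x73 0xE6 0xCB

Derivation:
After byte 1 (0x79): reg=0xC4
After byte 2 (0x5B): reg=0xD4
After byte 3 (0xC7): reg=0x79
After byte 4 (0xAE): reg=0x2B
After byte 5 (0xE8): reg=0x47
Register before byte 6: 0x47
After XOR with byte 0xB0: 0xF7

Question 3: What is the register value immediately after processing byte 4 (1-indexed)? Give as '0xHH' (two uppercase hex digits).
Answer: 0x2B

Derivation:
After byte 1 (0x79): reg=0xC4
After byte 2 (0x5B): reg=0xD4
After byte 3 (0xC7): reg=0x79
After byte 4 (0xAE): reg=0x2B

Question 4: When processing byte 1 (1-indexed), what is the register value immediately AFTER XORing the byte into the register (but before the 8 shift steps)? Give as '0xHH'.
Answer: 0x2C

Derivation:
Register before byte 1: 0x55
Byte 1: 0x79
0x55 XOR 0x79 = 0x2C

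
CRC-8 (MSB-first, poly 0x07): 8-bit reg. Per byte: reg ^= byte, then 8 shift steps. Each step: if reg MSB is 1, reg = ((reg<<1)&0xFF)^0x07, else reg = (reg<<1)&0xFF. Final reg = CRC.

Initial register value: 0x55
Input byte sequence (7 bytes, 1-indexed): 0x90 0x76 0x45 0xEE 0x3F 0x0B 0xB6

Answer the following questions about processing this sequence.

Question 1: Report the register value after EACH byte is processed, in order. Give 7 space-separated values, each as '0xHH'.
0x55 0xE9 0x4D 0x60 0x9A 0xFE 0xFF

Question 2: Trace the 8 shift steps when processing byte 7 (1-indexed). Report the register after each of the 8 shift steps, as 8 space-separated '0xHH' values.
After byte 1 (0x90): reg=0x55
After byte 2 (0x76): reg=0xE9
After byte 3 (0x45): reg=0x4D
After byte 4 (0xEE): reg=0x60
After byte 5 (0x3F): reg=0x9A
After byte 6 (0x0B): reg=0xFE
Register before byte 7: 0xFE
After XOR with byte 0xB6: 0x48

Answer: 0x90 0x27 0x4E 0x9C 0x3F 0x7E 0xFC 0xFF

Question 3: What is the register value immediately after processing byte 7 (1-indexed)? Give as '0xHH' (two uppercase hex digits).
After byte 1 (0x90): reg=0x55
After byte 2 (0x76): reg=0xE9
After byte 3 (0x45): reg=0x4D
After byte 4 (0xEE): reg=0x60
After byte 5 (0x3F): reg=0x9A
After byte 6 (0x0B): reg=0xFE
After byte 7 (0xB6): reg=0xFF

Answer: 0xFF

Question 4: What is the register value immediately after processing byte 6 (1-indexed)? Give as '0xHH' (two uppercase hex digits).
Answer: 0xFE

Derivation:
After byte 1 (0x90): reg=0x55
After byte 2 (0x76): reg=0xE9
After byte 3 (0x45): reg=0x4D
After byte 4 (0xEE): reg=0x60
After byte 5 (0x3F): reg=0x9A
After byte 6 (0x0B): reg=0xFE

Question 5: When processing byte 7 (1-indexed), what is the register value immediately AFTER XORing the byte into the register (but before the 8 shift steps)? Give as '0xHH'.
Answer: 0x48

Derivation:
Register before byte 7: 0xFE
Byte 7: 0xB6
0xFE XOR 0xB6 = 0x48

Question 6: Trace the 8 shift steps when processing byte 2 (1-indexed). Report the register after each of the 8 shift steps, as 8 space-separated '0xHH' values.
After byte 1 (0x90): reg=0x55
Register before byte 2: 0x55
After XOR with byte 0x76: 0x23

Answer: 0x46 0x8C 0x1F 0x3E 0x7C 0xF8 0xF7 0xE9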